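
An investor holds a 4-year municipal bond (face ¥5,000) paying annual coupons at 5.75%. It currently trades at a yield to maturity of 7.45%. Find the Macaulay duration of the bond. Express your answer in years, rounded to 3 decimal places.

Periodic yield y = 0.0745. Discount each cash flow and weight by its year:
  t   CF        PV=CF/(1+0.0745)^t    t·PV
  1       287.50       267.5663       267.5663
  2       287.50       249.0147       498.0294
  3       287.50       231.7494       695.2482
  4     5,287.50     3,966.6575    15,866.6299
  Σ                  4,714.9879    17,327.4738
Price P = Σ PV = 4,714.9879.
Macaulay duration = Σ(t·PV) / P = 17,327.4738 / 4,714.9879 = 3.67498 years.

3.675 years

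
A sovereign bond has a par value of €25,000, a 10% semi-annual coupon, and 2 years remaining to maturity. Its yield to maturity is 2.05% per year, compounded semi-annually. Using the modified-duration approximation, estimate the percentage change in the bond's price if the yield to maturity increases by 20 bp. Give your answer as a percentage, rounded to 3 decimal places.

-0.371%

Periodic yield y = 0.01025. Modified duration first:
  t   CF        PV=CF/(1+0.01025)^t    t·PV
  1     1,250.00     1,237.3175     1,237.3175
  2     1,250.00     1,224.7637     2,449.5273
  3     1,250.00     1,212.3372     3,637.0116
  4    26,250.00    25,200.7735   100,803.0941
  Σ                 28,875.1919   108,126.9505
P = 28,875.1919; D_Mac = 3.74463 half-year periods = 1.87232 yrs; D_mod = 1.87232/(1+0.01025) = 1.85332 yrs.
ΔP/P ≈ -D_mod · Δy = -1.85332 × (+0.002) = -0.003707 = -0.3707%.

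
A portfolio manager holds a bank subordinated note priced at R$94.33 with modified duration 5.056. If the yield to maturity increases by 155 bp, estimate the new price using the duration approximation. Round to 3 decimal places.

R$86.938

Duration approximation: ΔP/P ≈ -D_mod · Δy = -5.056 × (+0.0155) = -0.078368.
New price ≈ 94.33 × (1 - 0.078368) = 86.93754656.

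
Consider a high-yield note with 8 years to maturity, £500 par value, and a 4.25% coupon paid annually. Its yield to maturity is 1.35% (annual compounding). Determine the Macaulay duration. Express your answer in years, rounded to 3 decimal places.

Periodic yield y = 0.0135. Discount each cash flow and weight by its year:
  t   CF        PV=CF/(1+0.0135)^t    t·PV
  1        21.25        20.9669        20.9669
  2        21.25        20.6877        41.3753
  3        21.25        20.4121        61.2363
  4        21.25        20.1402        80.5608
  5        21.25        19.8719        99.3597
  6        21.25        19.6072       117.6434
  7        21.25        19.3461       135.4225
  8       521.25       468.2266     3,745.8125
  Σ                    609.2587     4,302.3774
Price P = Σ PV = 609.2587.
Macaulay duration = Σ(t·PV) / P = 4,302.3774 / 609.2587 = 7.06166 years.

7.062 years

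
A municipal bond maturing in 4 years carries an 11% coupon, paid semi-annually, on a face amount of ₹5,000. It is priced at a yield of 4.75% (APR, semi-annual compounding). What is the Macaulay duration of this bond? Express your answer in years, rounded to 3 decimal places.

3.414 years

Periodic yield y = 0.02375. Discount each cash flow and weight by its period:
  t   CF        PV=CF/(1+0.02375)^t    t·PV
  1       275.00       268.6203       268.6203
  2       275.00       262.3885       524.7771
  3       275.00       256.3014       768.9041
  4       275.00       250.3554     1,001.4218
  5       275.00       244.5474     1,222.7372
  6       275.00       238.8742     1,433.2451
  7       275.00       233.3325     1,633.3277
  8     5,275.00     4,371.9093    34,975.2746
  Σ                  6,126.3291    41,828.3078
Price P = Σ PV = 6,126.3291.
Macaulay duration = Σ(t·PV) / P = 41,828.3078 / 6,126.3291 = 6.82763 half-year periods.
In years: 6.82763 / 2 = 3.41381 years.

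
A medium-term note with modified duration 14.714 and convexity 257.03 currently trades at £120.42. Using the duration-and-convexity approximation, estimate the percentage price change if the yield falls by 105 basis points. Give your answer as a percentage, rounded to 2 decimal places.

Duration effect: -D_mod·Δy = -14.714 × (-0.0105) = +0.154497
Convexity effect: ½·C·(Δy)² = 0.5 × 257.03 × (-0.0105)² = +0.01416877875
ΔP/P ≈ +0.154497 + 0.01416877875 = +0.16866577875
= +16.866577875%.

+16.87%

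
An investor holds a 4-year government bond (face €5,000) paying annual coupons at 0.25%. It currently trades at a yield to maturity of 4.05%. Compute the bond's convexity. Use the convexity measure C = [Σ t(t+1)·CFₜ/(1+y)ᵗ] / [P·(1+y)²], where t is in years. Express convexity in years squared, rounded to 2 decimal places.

With y = 0.0405:
  t   CF        PV=CF/(1+0.0405)^t    t·PV        t(t+1)·PV
  1        12.50        12.0135        12.0135          24.0269
  2        12.50        11.5458        23.0917          69.2751
  3        12.50        11.0964        33.2893         133.1573
  4     5,012.50     4,276.4761    17,105.9043      85,529.5216
  Σ                  4,311.1318    17,174.2988      85,755.9810
P = 4,311.1318.
Convexity = Σ t(t+1)·PV / [P·(1+y)²] = 85,755.9810 / (4,311.1318 × 1.082640) = 18.37338.

18.37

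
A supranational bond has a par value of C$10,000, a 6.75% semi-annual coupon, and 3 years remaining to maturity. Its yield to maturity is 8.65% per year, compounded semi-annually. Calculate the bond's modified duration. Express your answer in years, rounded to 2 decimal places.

Periodic yield y = 0.04325. First find Macaulay duration:
  t   CF        PV=CF/(1+0.04325)^t    t·PV
  1       337.50       323.5083       323.5083
  2       337.50       310.0966       620.1932
  3       337.50       297.2409       891.7228
  4       337.50       284.9182     1,139.6728
  5       337.50       273.1064     1,365.5318
  6    10,337.50     8,018.3528    48,110.1170
  Σ                  9,507.2232    52,450.7458
P = 9,507.2232; Macaulay duration = 52,450.7458 / 9,507.2232 = 5.51694 half-year periods = 2.75847 years.
Modified duration = D_Mac / (1 + y) = 2.75847 / 1.04325 = 2.64411 years.

2.64 years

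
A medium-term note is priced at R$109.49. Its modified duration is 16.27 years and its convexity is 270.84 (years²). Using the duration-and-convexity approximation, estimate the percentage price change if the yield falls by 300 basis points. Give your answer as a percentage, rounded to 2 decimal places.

Duration effect: -D_mod·Δy = -16.27 × (-0.03) = +0.488100
Convexity effect: ½·C·(Δy)² = 0.5 × 270.84 × (-0.03)² = +0.1218780
ΔP/P ≈ +0.488100 + 0.1218780 = +0.609978
= +60.9978%.

+61.00%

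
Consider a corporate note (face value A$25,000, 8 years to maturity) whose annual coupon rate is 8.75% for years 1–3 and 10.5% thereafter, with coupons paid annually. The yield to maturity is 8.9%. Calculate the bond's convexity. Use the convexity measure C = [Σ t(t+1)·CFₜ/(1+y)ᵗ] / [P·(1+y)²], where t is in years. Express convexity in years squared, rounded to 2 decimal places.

41.23

With y = 0.089:
  t   CF        PV=CF/(1+0.089)^t    t·PV        t(t+1)·PV
  1     2,187.50     2,008.7236     2,008.7236       4,017.4472
  2     2,187.50     1,844.5579     3,689.1159      11,067.3477
  3     2,187.50     1,693.8089     5,081.4268      20,325.7074
  4     2,625.00     1,866.4561     7,465.8246      37,329.1228
  5     2,625.00     1,713.9175     8,569.5874      51,417.5245
  6     2,625.00     1,573.8453     9,443.0715      66,101.5007
  7     2,625.00     1,445.2206    10,116.5443      80,932.3547
  8    27,625.00    13,966.2319   111,729.8551   1,005,568.6961
  Σ                 26,112.7619   158,104.1493   1,276,759.7011
P = 26,112.7619.
Convexity = Σ t(t+1)·PV / [P·(1+y)²] = 1,276,759.7011 / (26,112.7619 × 1.185921) = 41.22879.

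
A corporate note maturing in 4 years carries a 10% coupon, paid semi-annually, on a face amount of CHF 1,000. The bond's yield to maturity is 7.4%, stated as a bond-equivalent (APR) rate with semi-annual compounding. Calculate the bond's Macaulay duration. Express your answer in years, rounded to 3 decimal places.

Periodic yield y = 0.037. Discount each cash flow and weight by its period:
  t   CF        PV=CF/(1+0.037)^t    t·PV
  1        50.00        48.2160        48.2160
  2        50.00        46.4957        92.9913
  3        50.00        44.8367       134.5101
  4        50.00        43.2369       172.9478
  5        50.00        41.6943       208.4713
  6        50.00        40.2066       241.2397
  7        50.00        38.7720       271.4043
  8     1,050.00       785.1620     6,281.2956
  Σ                  1,088.6202     7,451.0761
Price P = Σ PV = 1,088.6202.
Macaulay duration = Σ(t·PV) / P = 7,451.0761 / 1,088.6202 = 6.84451 half-year periods.
In years: 6.84451 / 2 = 3.42226 years.

3.422 years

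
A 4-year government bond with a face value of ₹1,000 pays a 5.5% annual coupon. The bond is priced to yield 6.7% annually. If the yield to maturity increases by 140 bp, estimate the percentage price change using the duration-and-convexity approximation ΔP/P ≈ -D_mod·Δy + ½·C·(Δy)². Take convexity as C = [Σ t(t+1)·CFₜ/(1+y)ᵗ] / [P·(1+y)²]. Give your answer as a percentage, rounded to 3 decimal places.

With y = 0.067:
  t   CF        PV=CF/(1+0.067)^t    t·PV        t(t+1)·PV
  1        55.00        51.5464        51.5464         103.0928
  2        55.00        48.3096        96.6193         289.8579
  3        55.00        45.2761       135.8284         543.3137
  4     1,055.00       813.9445     3,255.7779      16,278.8896
  Σ                    959.0767     3,539.7720      17,215.1540
P = 959.0767; D_Mac = 3.69081 yrs; D_mod = 3.45906 yrs; C = 15.76626.
Duration effect: -3.45906 × (+0.014) = -0.048427
Convexity effect: 0.5 × 15.76626 × (0.014)² = +0.0015451
ΔP/P ≈ -0.048427 + 0.0015451 = -0.046882 = -4.6882%.

-4.688%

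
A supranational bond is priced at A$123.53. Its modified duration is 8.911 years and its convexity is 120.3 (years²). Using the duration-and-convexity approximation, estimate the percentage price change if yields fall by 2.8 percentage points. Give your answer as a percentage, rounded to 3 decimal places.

+29.667%

Duration effect: -D_mod·Δy = -8.911 × (-0.028) = +0.249508
Convexity effect: ½·C·(Δy)² = 0.5 × 120.3 × (-0.028)² = +0.0471576
ΔP/P ≈ +0.249508 + 0.0471576 = +0.2966656
= +29.66656%.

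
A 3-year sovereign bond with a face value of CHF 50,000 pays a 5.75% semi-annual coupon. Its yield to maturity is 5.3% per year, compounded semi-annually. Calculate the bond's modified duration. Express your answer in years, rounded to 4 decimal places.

Periodic yield y = 0.0265. First find Macaulay duration:
  t   CF        PV=CF/(1+0.0265)^t    t·PV
  1     1,437.50     1,400.3897     1,400.3897
  2     1,437.50     1,364.2374     2,728.4748
  3     1,437.50     1,329.0184     3,987.0552
  4     1,437.50     1,294.7086     5,178.8345
  5     1,437.50     1,261.2846     6,306.4229
  6    51,437.50    43,966.9288   263,801.5729
  Σ                 50,616.5675   283,402.7499
P = 50,616.5675; Macaulay duration = 283,402.7499 / 50,616.5675 = 5.59901 half-year periods = 2.79951 years.
Modified duration = D_Mac / (1 + y) = 2.79951 / 1.0265 = 2.72723 years.

2.7272 years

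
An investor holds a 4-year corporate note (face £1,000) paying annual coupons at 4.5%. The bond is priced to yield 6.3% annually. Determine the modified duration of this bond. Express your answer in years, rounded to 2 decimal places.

3.52 years

Periodic yield y = 0.063. First find Macaulay duration:
  t   CF        PV=CF/(1+0.063)^t    t·PV
  1        45.00        42.3330        42.3330
  2        45.00        39.8241        79.6482
  3        45.00        37.4639       112.3916
  4     1,045.00       818.4332     3,273.7328
  Σ                    938.0542     3,508.1056
P = 938.0542; Macaulay duration = 3,508.1056 / 938.0542 = 3.73977 years.
Modified duration = D_Mac / (1 + y) = 3.73977 / 1.063 = 3.51813 years.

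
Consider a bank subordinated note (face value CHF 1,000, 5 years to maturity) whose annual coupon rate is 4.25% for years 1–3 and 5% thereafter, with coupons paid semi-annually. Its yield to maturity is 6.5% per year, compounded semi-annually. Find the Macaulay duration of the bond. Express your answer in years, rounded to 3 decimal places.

4.525 years

Periodic yield y = 0.0325. Discount each cash flow and weight by its period:
  t   CF        PV=CF/(1+0.0325)^t    t·PV
  1        21.25        20.5811        20.5811
  2        21.25        19.9333        39.8666
  3        21.25        19.3058        57.9175
  4        21.25        18.6982        74.7926
  5        21.25        18.1096        90.5480
  6        21.25        17.5396       105.2373
  7        25.00        19.9853       139.8968
  8        25.00        19.3562       154.8494
  9        25.00        18.7469       168.7221
  10    1,025.00       744.4290     7,444.2896
  Σ                    916.6848     8,296.7010
Price P = Σ PV = 916.6848.
Macaulay duration = Σ(t·PV) / P = 8,296.7010 / 916.6848 = 9.05077 half-year periods.
In years: 9.05077 / 2 = 4.52538 years.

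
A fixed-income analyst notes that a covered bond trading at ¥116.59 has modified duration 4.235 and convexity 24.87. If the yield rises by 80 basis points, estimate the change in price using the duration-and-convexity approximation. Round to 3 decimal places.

Duration effect: -D_mod·Δy = -4.235 × (+0.008) = -0.033880
Convexity effect: ½·C·(Δy)² = 0.5 × 24.87 × (0.008)² = +0.00079584
ΔP/P ≈ -0.033880 + 0.00079584 = -0.03308416
ΔP ≈ 116.59 × (-0.03308416) = -3.8572822144.

-¥3.857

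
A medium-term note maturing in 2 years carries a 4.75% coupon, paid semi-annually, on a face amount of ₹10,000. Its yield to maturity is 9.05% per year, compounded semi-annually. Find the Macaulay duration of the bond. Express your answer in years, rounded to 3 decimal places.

Periodic yield y = 0.04525. Discount each cash flow and weight by its period:
  t   CF        PV=CF/(1+0.04525)^t    t·PV
  1       237.50       227.2184       227.2184
  2       237.50       217.3818       434.7637
  3       237.50       207.9711       623.9134
  4    10,237.50     8,576.5616    34,306.2463
  Σ                  9,229.1329    35,592.1418
Price P = Σ PV = 9,229.1329.
Macaulay duration = Σ(t·PV) / P = 35,592.1418 / 9,229.1329 = 3.85650 half-year periods.
In years: 3.85650 / 2 = 1.92825 years.

1.928 years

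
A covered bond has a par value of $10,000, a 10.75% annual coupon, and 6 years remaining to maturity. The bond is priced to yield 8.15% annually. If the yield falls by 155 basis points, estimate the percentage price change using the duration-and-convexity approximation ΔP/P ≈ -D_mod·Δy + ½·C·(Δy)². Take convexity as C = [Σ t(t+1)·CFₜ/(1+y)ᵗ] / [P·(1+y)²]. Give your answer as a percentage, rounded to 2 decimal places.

+7.19%

With y = 0.0815:
  t   CF        PV=CF/(1+0.0815)^t    t·PV        t(t+1)·PV
  1     1,075.00       993.9898       993.9898       1,987.9797
  2     1,075.00       919.0844     1,838.1689       5,514.5067
  3     1,075.00       849.8238     2,549.4714      10,197.8857
  4     1,075.00       785.7825     3,143.1301      15,715.6506
  5     1,075.00       726.5673     3,632.8365      21,797.0189
  6    11,075.00     6,921.2509    41,527.5053     290,692.5373
  Σ                 11,196.4988    53,685.1021     345,905.5788
P = 11,196.4988; D_Mac = 4.79481 yrs; D_mod = 4.43348 yrs; C = 26.41328.
Duration effect: -4.43348 × (-0.0155) = +0.068719
Convexity effect: 0.5 × 26.41328 × (-0.0155)² = +0.0031729
ΔP/P ≈ +0.068719 + 0.0031729 = +0.071892 = +7.1892%.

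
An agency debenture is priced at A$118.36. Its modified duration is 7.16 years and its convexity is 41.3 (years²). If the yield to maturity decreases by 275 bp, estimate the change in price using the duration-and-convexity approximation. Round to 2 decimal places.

Duration effect: -D_mod·Δy = -7.16 × (-0.0275) = +0.196900
Convexity effect: ½·C·(Δy)² = 0.5 × 41.3 × (-0.0275)² = +0.0156165625
ΔP/P ≈ +0.196900 + 0.0156165625 = +0.2125165625
ΔP ≈ 118.36 × (+0.2125165625) = +25.1534603375.

+A$25.15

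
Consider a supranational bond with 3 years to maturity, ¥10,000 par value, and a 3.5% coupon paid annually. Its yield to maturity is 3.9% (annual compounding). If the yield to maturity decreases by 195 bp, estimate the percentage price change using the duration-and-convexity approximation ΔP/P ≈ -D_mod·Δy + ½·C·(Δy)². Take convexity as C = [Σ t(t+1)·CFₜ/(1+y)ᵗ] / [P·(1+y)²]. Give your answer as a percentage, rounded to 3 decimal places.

With y = 0.039:
  t   CF        PV=CF/(1+0.039)^t    t·PV        t(t+1)·PV
  1       350.00       336.8624       336.8624         673.7247
  2       350.00       324.2179       648.4357       1,945.3072
  3    10,350.00     9,227.7051    27,683.1153     110,732.4613
  Σ                  9,888.7853    28,668.4134     113,351.4932
P = 9,888.7853; D_Mac = 2.89908 yrs; D_mod = 2.79026 yrs; C = 10.61826.
Duration effect: -2.79026 × (-0.0195) = +0.054410
Convexity effect: 0.5 × 10.61826 × (-0.0195)² = +0.0020188
ΔP/P ≈ +0.054410 + 0.0020188 = +0.056429 = +5.6429%.

+5.643%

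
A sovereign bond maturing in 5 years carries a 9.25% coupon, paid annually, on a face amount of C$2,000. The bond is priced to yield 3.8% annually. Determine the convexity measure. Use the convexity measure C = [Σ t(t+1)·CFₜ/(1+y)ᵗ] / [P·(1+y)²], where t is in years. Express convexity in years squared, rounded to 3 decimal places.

22.740

With y = 0.038:
  t   CF        PV=CF/(1+0.038)^t    t·PV        t(t+1)·PV
  1       185.00       178.2274       178.2274         356.4547
  2       185.00       171.7027       343.4053       1,030.2160
  3       185.00       165.4168       496.2505       1,985.0018
  4       185.00       159.3611       637.4444       3,187.2220
  5     2,185.00     1,813.2792     9,066.3959      54,398.3752
  Σ                  2,487.9871    10,721.7234      60,957.2697
P = 2,487.9871.
Convexity = Σ t(t+1)·PV / [P·(1+y)²] = 60,957.2697 / (2,487.9871 × 1.077444) = 22.73959.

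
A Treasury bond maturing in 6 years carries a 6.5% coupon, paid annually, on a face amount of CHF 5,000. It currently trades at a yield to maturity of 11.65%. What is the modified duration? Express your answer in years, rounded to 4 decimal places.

Periodic yield y = 0.1165. First find Macaulay duration:
  t   CF        PV=CF/(1+0.1165)^t    t·PV
  1       325.00       291.0882       291.0882
  2       325.00       260.7149       521.4299
  3       325.00       233.5109       700.5327
  4       325.00       209.1455       836.5819
  5       325.00       187.3224       936.6120
  6     5,325.00     2,748.9526    16,493.7155
  Σ                  3,930.7345    19,779.9602
P = 3,930.7345; Macaulay duration = 19,779.9602 / 3,930.7345 = 5.03213 years.
Modified duration = D_Mac / (1 + y) = 5.03213 / 1.1165 = 4.50706 years.

4.5071 years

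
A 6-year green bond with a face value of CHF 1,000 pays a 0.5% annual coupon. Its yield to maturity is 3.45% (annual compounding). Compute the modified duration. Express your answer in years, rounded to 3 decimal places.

Periodic yield y = 0.0345. First find Macaulay duration:
  t   CF        PV=CF/(1+0.0345)^t    t·PV
  1         5.00         4.8333         4.8333
  2         5.00         4.6721         9.3441
  3         5.00         4.5163        13.5488
  4         5.00         4.3656        17.4626
  5         5.00         4.2200        21.1002
  6     1,005.00       819.9419     4,919.6515
  Σ                    842.5492     4,985.9405
P = 842.5492; Macaulay duration = 4,985.9405 / 842.5492 = 5.91768 years.
Modified duration = D_Mac / (1 + y) = 5.91768 / 1.0345 = 5.72033 years.

5.720 years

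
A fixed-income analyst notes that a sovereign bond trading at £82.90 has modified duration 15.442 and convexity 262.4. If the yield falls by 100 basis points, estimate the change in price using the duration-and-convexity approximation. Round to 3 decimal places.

Duration effect: -D_mod·Δy = -15.442 × (-0.01) = +0.154420
Convexity effect: ½·C·(Δy)² = 0.5 × 262.4 × (-0.01)² = +0.0131200
ΔP/P ≈ +0.154420 + 0.0131200 = +0.167540
ΔP ≈ 82.90 × (+0.167540) = +13.889066.

+£13.889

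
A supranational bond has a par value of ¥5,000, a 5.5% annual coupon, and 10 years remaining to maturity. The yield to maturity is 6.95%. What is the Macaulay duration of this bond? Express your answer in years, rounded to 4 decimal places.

Periodic yield y = 0.0695. Discount each cash flow and weight by its year:
  t   CF        PV=CF/(1+0.0695)^t    t·PV
  1       275.00       257.1295       257.1295
  2       275.00       240.4203       480.8406
  3       275.00       224.7969       674.3907
  4       275.00       210.1888       840.7551
  5       275.00       196.5300       982.6498
  6       275.00       183.7587     1,102.5523
  7       275.00       171.8174     1,202.7219
  8       275.00       160.6521     1,285.2167
  9       275.00       150.2123     1,351.9110
  10    5,275.00     2,694.1054    26,941.0535
  Σ                  4,489.6113    35,119.2212
Price P = Σ PV = 4,489.6113.
Macaulay duration = Σ(t·PV) / P = 35,119.2212 / 4,489.6113 = 7.82233 years.

7.8223 years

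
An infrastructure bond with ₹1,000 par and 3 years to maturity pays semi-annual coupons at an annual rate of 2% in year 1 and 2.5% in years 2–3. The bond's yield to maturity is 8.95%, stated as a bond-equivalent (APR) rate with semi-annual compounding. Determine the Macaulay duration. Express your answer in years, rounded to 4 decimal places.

2.9105 years

Periodic yield y = 0.04475. Discount each cash flow and weight by its period:
  t   CF        PV=CF/(1+0.04475)^t    t·PV
  1        10.00         9.5717         9.5717
  2        10.00         9.1617        18.3234
  3        12.50        10.9616        32.8847
  4        12.50        10.4921        41.9682
  5        12.50        10.0426        50.2132
  6     1,012.50       778.6114     4,671.6683
  Σ                    828.8410     4,824.6295
Price P = Σ PV = 828.8410.
Macaulay duration = Σ(t·PV) / P = 4,824.6295 / 828.8410 = 5.82093 half-year periods.
In years: 5.82093 / 2 = 2.91047 years.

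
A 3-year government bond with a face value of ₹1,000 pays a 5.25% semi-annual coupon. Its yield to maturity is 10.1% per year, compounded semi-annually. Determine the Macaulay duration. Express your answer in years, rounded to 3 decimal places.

2.800 years

Periodic yield y = 0.0505. Discount each cash flow and weight by its period:
  t   CF        PV=CF/(1+0.0505)^t    t·PV
  1        26.25        24.9881        24.9881
  2        26.25        23.7869        47.5737
  3        26.25        22.6434        67.9301
  4        26.25        21.5549        86.2194
  5        26.25        20.5187       102.5933
  6     1,026.25       763.6192     4,581.7151
  Σ                    877.1110     4,911.0198
Price P = Σ PV = 877.1110.
Macaulay duration = Σ(t·PV) / P = 4,911.0198 / 877.1110 = 5.59909 half-year periods.
In years: 5.59909 / 2 = 2.79954 years.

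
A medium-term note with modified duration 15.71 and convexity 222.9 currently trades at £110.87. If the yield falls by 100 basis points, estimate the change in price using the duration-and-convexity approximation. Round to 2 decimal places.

Duration effect: -D_mod·Δy = -15.71 × (-0.01) = +0.157100
Convexity effect: ½·C·(Δy)² = 0.5 × 222.9 × (-0.01)² = +0.0111450
ΔP/P ≈ +0.157100 + 0.0111450 = +0.168245
ΔP ≈ 110.87 × (+0.168245) = +18.65332315.

+£18.65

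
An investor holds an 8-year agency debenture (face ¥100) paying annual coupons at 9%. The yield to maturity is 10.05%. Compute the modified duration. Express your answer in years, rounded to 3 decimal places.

Periodic yield y = 0.1005. First find Macaulay duration:
  t   CF        PV=CF/(1+0.1005)^t    t·PV
  1         9.00         8.1781         8.1781
  2         9.00         7.4313        14.8625
  3         9.00         6.7526        20.2579
  4         9.00         6.1360        24.5438
  5         9.00         5.5756        27.8780
  6         9.00         5.0664        30.3986
  7         9.00         4.6038        32.2263
  8       109.00        50.6648       405.3182
  Σ                     94.4085       563.6634
P = 94.4085; Macaulay duration = 563.6634 / 94.4085 = 5.97047 years.
Modified duration = D_Mac / (1 + y) = 5.97047 / 1.1005 = 5.42524 years.

5.425 years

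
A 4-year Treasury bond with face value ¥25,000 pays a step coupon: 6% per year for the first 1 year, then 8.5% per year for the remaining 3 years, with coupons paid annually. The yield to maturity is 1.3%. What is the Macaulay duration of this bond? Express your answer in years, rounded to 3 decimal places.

3.661 years

Periodic yield y = 0.013. Discount each cash flow and weight by its year:
  t   CF        PV=CF/(1+0.013)^t    t·PV
  1     1,500.00     1,480.7502     1,480.7502
  2     2,125.00     2,070.8090     4,141.6180
  3     2,125.00     2,044.2340     6,132.7019
  4    27,125.00    25,759.1759   103,036.7038
  Σ                 31,354.9691   114,791.7739
Price P = Σ PV = 31,354.9691.
Macaulay duration = Σ(t·PV) / P = 114,791.7739 / 31,354.9691 = 3.66104 years.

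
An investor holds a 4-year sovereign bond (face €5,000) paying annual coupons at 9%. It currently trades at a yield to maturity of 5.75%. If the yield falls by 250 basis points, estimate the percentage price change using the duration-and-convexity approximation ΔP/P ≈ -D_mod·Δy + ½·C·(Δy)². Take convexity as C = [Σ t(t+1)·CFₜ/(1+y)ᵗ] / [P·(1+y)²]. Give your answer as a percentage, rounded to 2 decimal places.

With y = 0.0575:
  t   CF        PV=CF/(1+0.0575)^t    t·PV        t(t+1)·PV
  1       450.00       425.5319       425.5319         851.0638
  2       450.00       402.3942       804.7885       2,414.3655
  3       450.00       380.5147     1,141.5440       4,566.1758
  4     5,450.00     4,357.8773    17,431.5092      87,157.5460
  Σ                  5,566.3181    19,803.3736      94,989.1511
P = 5,566.3181; D_Mac = 3.55772 yrs; D_mod = 3.36427 yrs; C = 15.25967.
Duration effect: -3.36427 × (-0.025) = +0.084107
Convexity effect: 0.5 × 15.25967 × (-0.025)² = +0.0047686
ΔP/P ≈ +0.084107 + 0.0047686 = +0.088875 = +8.8875%.

+8.89%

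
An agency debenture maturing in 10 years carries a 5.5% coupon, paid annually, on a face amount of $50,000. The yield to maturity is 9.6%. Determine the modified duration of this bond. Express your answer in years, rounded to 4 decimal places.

Periodic yield y = 0.096. First find Macaulay duration:
  t   CF        PV=CF/(1+0.096)^t    t·PV
  1     2,750.00     2,509.1241     2,509.1241
  2     2,750.00     2,289.3468     4,578.6936
  3     2,750.00     2,088.8201     6,266.4602
  4     2,750.00     1,905.8577     7,623.4309
  5     2,750.00     1,738.9213     8,694.6064
  6     2,750.00     1,586.6070     9,519.6421
  7     2,750.00     1,447.6341    10,133.4389
  8     2,750.00     1,320.8341    10,566.6725
  9     2,750.00     1,205.1406    10,846.2651
  10   52,750.00    21,091.9592   210,919.5920
  Σ                 37,184.2449   281,657.9258
P = 37,184.2449; Macaulay duration = 281,657.9258 / 37,184.2449 = 7.57466 years.
Modified duration = D_Mac / (1 + y) = 7.57466 / 1.096 = 6.91118 years.

6.9112 years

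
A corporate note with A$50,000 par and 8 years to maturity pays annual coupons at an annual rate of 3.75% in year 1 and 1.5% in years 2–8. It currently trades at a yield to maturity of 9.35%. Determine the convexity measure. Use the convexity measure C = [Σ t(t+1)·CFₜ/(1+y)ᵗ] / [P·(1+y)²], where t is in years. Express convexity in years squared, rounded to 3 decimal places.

52.784

With y = 0.0935:
  t   CF        PV=CF/(1+0.0935)^t    t·PV        t(t+1)·PV
  1     1,875.00     1,714.6776     1,714.6776       3,429.3553
  2       750.00       627.2255     1,254.4509       3,763.3528
  3       750.00       573.5944     1,720.7832       6,883.1328
  4       750.00       524.5491     2,098.1962      10,490.9812
  5       750.00       479.6974     2,398.4868      14,390.9207
  6       750.00       438.6807     2,632.0843      18,424.5899
  7       750.00       401.1712     2,808.1984      22,465.5874
  8    50,750.00    24,824.7994   198,598.3951   1,787,385.5559
  Σ                 29,584.3952   213,225.2726   1,867,233.4761
P = 29,584.3952.
Convexity = Σ t(t+1)·PV / [P·(1+y)²] = 1,867,233.4761 / (29,584.3952 × 1.195742) = 52.78352.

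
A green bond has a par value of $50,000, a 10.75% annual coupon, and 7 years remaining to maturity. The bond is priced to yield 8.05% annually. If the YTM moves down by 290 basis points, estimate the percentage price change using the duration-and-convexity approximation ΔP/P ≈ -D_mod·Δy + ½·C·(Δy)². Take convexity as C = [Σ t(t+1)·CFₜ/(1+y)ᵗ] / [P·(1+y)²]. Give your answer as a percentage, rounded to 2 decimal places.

+15.84%

With y = 0.0805:
  t   CF        PV=CF/(1+0.0805)^t    t·PV        t(t+1)·PV
  1     5,375.00     4,974.5488     4,974.5488       9,949.0976
  2     5,375.00     4,603.9323     9,207.8645      27,623.5936
  3     5,375.00     4,260.9276    12,782.7828      51,131.1312
  4     5,375.00     3,943.4776    15,773.9106      78,869.5530
  5     5,375.00     3,649.6785    18,248.3926     109,490.3558
  6     5,375.00     3,377.7682    20,266.6091     141,866.2639
  7    55,375.00    32,206.2634   225,443.8439   1,803,550.7512
  Σ                 57,016.5965   306,697.9524   2,222,480.7464
P = 57,016.5965; D_Mac = 5.37910 yrs; D_mod = 4.97834 yrs; C = 33.38775.
Duration effect: -4.97834 × (-0.029) = +0.144372
Convexity effect: 0.5 × 33.38775 × (-0.029)² = +0.0140395
ΔP/P ≈ +0.144372 + 0.0140395 = +0.158411 = +15.8411%.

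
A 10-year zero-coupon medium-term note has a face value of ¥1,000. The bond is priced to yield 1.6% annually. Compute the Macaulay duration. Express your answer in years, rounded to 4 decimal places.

A zero-coupon bond has a single cash flow at maturity, so its Macaulay duration equals its maturity: 10 years.

10.0000 years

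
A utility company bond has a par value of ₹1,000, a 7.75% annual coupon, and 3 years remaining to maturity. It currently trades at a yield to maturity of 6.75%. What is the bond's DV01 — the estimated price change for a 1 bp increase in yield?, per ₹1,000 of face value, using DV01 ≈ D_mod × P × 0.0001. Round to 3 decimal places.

₹0.268

Periodic yield y = 0.0675.
  t   CF        PV=CF/(1+0.0675)^t    t·PV
  1        77.50        72.5995        72.5995
  2        77.50        68.0089       136.0179
  3     1,077.50       885.7550     2,657.2651
  Σ                  1,026.3635     2,865.8825
P = 1,026.3635; D_Mac = 2.79227 yrs; D_mod = 2.61571 yrs.
DV01 ≈ 2.61571 × 1,026.3635 × 0.0001 = 0.268467.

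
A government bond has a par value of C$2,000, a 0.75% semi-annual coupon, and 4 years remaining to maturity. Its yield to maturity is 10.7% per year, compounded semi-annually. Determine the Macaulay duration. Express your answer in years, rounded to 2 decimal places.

3.93 years

Periodic yield y = 0.0535. Discount each cash flow and weight by its period:
  t   CF        PV=CF/(1+0.0535)^t    t·PV
  1         7.50         7.1191         7.1191
  2         7.50         6.7576        13.5152
  3         7.50         6.4144        19.2433
  4         7.50         6.0887        24.3547
  5         7.50         5.7795        28.8974
  6         7.50         5.4860        32.9159
  7         7.50         5.2074        36.4517
  8     2,007.50     1,323.0591    10,584.4726
  Σ                  1,365.9117    10,746.9698
Price P = Σ PV = 1,365.9117.
Macaulay duration = Σ(t·PV) / P = 10,746.9698 / 1,365.9117 = 7.86798 half-year periods.
In years: 7.86798 / 2 = 3.93399 years.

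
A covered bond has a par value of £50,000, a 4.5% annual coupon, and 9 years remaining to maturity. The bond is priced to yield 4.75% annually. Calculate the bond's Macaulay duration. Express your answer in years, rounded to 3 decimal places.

7.581 years

Periodic yield y = 0.0475. Discount each cash flow and weight by its year:
  t   CF        PV=CF/(1+0.0475)^t    t·PV
  1     2,250.00     2,147.9714     2,147.9714
  2     2,250.00     2,050.5693     4,101.1386
  3     2,250.00     1,957.5841     5,872.7522
  4     2,250.00     1,868.8153     7,475.2614
  5     2,250.00     1,784.0719     8,920.3596
  6     2,250.00     1,703.1713    10,219.0278
  7     2,250.00     1,625.9392    11,381.5743
  8     2,250.00     1,552.2092    12,417.6739
  9    52,250.00    34,411.2152   309,700.9371
  Σ                 49,101.5470   372,236.6963
Price P = Σ PV = 49,101.5470.
Macaulay duration = Σ(t·PV) / P = 372,236.6963 / 49,101.5470 = 7.58096 years.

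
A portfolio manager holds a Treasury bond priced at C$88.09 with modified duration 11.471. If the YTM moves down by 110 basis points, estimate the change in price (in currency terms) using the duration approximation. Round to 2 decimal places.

Duration approximation: ΔP/P ≈ -D_mod · Δy = -11.471 × (-0.011) = +0.126181.
ΔP ≈ 88.09 × (+0.126181) = +11.11528429.

+C$11.12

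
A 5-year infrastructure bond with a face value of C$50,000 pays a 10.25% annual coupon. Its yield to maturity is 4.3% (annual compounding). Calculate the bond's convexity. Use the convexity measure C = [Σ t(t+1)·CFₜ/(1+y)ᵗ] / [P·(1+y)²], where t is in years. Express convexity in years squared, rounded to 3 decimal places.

22.113

With y = 0.043:
  t   CF        PV=CF/(1+0.043)^t    t·PV        t(t+1)·PV
  1     5,125.00     4,913.7105     4,913.7105       9,827.4209
  2     5,125.00     4,711.1318     9,422.2636      28,266.7907
  3     5,125.00     4,516.9049    13,550.7146      54,202.8585
  4     5,125.00     4,330.6854    17,322.7416      86,613.7080
  5    55,125.00    44,660.8578   223,304.2890   1,339,825.7341
  Σ                 63,133.2903   268,513.7193   1,518,736.5123
P = 63,133.2903.
Convexity = Σ t(t+1)·PV / [P·(1+y)²] = 1,518,736.5123 / (63,133.2903 × 1.087849) = 22.11339.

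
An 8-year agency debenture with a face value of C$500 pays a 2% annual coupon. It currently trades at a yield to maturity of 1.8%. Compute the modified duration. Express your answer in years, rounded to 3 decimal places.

7.344 years

Periodic yield y = 0.018. First find Macaulay duration:
  t   CF        PV=CF/(1+0.018)^t    t·PV
  1        10.00         9.8232         9.8232
  2        10.00         9.6495        19.2990
  3        10.00         9.4789        28.4366
  4        10.00         9.3113        37.2451
  5        10.00         9.1466        45.7331
  6        10.00         8.9849        53.9094
  7        10.00         8.8260        61.7822
  8       510.00       442.1687     3,537.3492
  Σ                    507.3890     3,793.5779
P = 507.3890; Macaulay duration = 3,793.5779 / 507.3890 = 7.47667 years.
Modified duration = D_Mac / (1 + y) = 7.47667 / 1.018 = 7.34446 years.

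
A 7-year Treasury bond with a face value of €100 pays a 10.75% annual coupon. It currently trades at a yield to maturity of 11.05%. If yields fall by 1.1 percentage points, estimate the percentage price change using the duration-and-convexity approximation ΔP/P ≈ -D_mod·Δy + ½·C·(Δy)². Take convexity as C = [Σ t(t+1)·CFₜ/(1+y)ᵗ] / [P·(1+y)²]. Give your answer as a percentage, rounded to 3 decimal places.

+5.383%

With y = 0.1105:
  t   CF        PV=CF/(1+0.1105)^t    t·PV        t(t+1)·PV
  1        10.75         9.6803         9.6803          19.3606
  2        10.75         8.7171        17.4342          52.3025
  3        10.75         7.8497        23.5491          94.1963
  4        10.75         7.0686        28.2745         141.3723
  5        10.75         6.3653        31.8263         190.9576
  6        10.75         5.7319        34.3913         240.7390
  7       110.75        53.1758       372.2304       2,977.8432
  Σ                     98.5886       517.3860       3,716.7715
P = 98.5886; D_Mac = 5.24793 yrs; D_mod = 4.72573 yrs; C = 30.57046.
Duration effect: -4.72573 × (-0.011) = +0.051983
Convexity effect: 0.5 × 30.57046 × (-0.011)² = +0.0018495
ΔP/P ≈ +0.051983 + 0.0018495 = +0.053833 = +5.3833%.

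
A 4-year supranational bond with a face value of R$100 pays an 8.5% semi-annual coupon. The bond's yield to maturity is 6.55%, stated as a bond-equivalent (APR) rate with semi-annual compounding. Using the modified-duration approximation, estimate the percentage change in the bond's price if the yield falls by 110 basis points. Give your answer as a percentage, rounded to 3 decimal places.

+3.721%

Periodic yield y = 0.03275. Modified duration first:
  t   CF        PV=CF/(1+0.03275)^t    t·PV
  1         4.25         4.1152         4.1152
  2         4.25         3.9847         7.9695
  3         4.25         3.8584        11.5751
  4         4.25         3.7360        14.9440
  5         4.25         3.6175        18.0877
  6         4.25         3.5028        21.0169
  7         4.25         3.3917        23.7422
  8       104.25        80.5591       644.4725
  Σ                    106.7655       745.9231
P = 106.7655; D_Mac = 6.98656 half-year periods = 3.49328 yrs; D_mod = 3.49328/(1+0.03275) = 3.38250 yrs.
ΔP/P ≈ -D_mod · Δy = -3.38250 × (-0.011) = +0.037208 = +3.7208%.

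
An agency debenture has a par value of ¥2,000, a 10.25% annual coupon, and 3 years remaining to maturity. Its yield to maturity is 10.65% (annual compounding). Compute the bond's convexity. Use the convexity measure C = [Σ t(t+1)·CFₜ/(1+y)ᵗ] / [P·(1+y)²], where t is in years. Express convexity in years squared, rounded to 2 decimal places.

With y = 0.1065:
  t   CF        PV=CF/(1+0.1065)^t    t·PV        t(t+1)·PV
  1       205.00       185.2689       185.2689         370.5377
  2       205.00       167.4368       334.8737       1,004.6211
  3     2,205.00     1,627.6250     4,882.8749      19,531.4994
  Σ                  1,980.3307     5,403.0174      20,906.6582
P = 1,980.3307.
Convexity = Σ t(t+1)·PV / [P·(1+y)²] = 20,906.6582 / (1,980.3307 × 1.224342) = 8.62272.

8.62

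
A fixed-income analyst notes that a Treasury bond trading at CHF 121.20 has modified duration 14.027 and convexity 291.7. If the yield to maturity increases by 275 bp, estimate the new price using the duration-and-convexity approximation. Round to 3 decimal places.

Duration effect: -D_mod·Δy = -14.027 × (+0.0275) = -0.3857425
Convexity effect: ½·C·(Δy)² = 0.5 × 291.7 × (0.0275)² = +0.1102990625
ΔP/P ≈ -0.3857425 + 0.1102990625 = -0.2754434375
New price ≈ 121.20 × (1 - 0.2754434375) = 87.816255375.

CHF 87.816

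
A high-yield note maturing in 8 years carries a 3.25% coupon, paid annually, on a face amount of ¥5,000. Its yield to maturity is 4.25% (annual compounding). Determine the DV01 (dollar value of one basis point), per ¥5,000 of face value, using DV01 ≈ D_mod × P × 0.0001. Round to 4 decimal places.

¥3.1950

Periodic yield y = 0.0425.
  t   CF        PV=CF/(1+0.0425)^t    t·PV
  1       162.50       155.8753       155.8753
  2       162.50       149.5207       299.0413
  3       162.50       143.4251       430.2753
  4       162.50       137.5780       550.3122
  5       162.50       131.9693       659.8467
  6       162.50       126.5893       759.5358
  7       162.50       121.4286       850.0001
  8     5,162.50     3,700.4246    29,603.3965
  Σ                  4,666.8109    33,308.2832
P = 4,666.8109; D_Mac = 7.13727 yrs; D_mod = 6.84630 yrs.
DV01 ≈ 6.84630 × 4,666.8109 × 0.0001 = 3.195039.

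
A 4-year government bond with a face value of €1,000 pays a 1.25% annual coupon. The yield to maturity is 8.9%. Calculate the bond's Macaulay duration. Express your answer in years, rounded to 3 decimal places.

Periodic yield y = 0.089. Discount each cash flow and weight by its year:
  t   CF        PV=CF/(1+0.089)^t    t·PV
  1        12.50        11.4784        11.4784
  2        12.50        10.5403        21.0807
  3        12.50         9.6789        29.0367
  4     1,012.50       719.9188     2,879.6752
  Σ                    751.6165     2,941.2710
Price P = Σ PV = 751.6165.
Macaulay duration = Σ(t·PV) / P = 2,941.2710 / 751.6165 = 3.91326 years.

3.913 years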